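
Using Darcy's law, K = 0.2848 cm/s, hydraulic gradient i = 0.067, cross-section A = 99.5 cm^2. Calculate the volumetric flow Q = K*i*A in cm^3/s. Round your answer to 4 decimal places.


Step 1: Apply Darcy's law: Q = K * i * A
Step 2: Q = 0.2848 * 0.067 * 99.5
Step 3: Q = 1.8986 cm^3/s

1.8986


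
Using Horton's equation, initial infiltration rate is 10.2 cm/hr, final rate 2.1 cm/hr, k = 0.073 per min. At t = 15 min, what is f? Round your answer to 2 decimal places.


Step 1: f = fc + (f0 - fc) * exp(-k * t)
Step 2: exp(-0.073 * 15) = 0.33454
Step 3: f = 2.1 + (10.2 - 2.1) * 0.33454
Step 4: f = 2.1 + 8.1 * 0.33454
Step 5: f = 4.81 cm/hr

4.81


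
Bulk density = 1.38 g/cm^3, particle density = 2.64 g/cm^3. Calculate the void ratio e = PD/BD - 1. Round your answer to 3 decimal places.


Step 1: e = PD / BD - 1
Step 2: e = 2.64 / 1.38 - 1
Step 3: e = 1.91304 - 1
Step 4: e = 0.913

0.913


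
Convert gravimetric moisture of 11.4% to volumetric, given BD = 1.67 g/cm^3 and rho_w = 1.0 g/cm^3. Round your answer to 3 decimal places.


Step 1: theta = (w / 100) * BD / rho_w
Step 2: theta = (11.4 / 100) * 1.67 / 1.0
Step 3: theta = 0.114 * 1.67
Step 4: theta = 0.19

0.19


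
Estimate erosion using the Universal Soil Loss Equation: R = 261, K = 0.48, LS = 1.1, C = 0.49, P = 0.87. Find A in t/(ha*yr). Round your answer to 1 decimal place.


Step 1: A = R * K * LS * C * P
Step 2: R * K = 261 * 0.48 = 125.28
Step 3: (R*K) * LS = 125.28 * 1.1 = 137.808
Step 4: * C * P = 137.808 * 0.49 * 0.87 = 58.7
Step 5: A = 58.7 t/(ha*yr)

58.7


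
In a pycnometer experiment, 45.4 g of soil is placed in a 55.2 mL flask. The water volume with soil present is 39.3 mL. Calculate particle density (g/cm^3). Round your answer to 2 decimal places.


Step 1: Volume of solids = flask volume - water volume with soil
Step 2: V_solids = 55.2 - 39.3 = 15.9 mL
Step 3: Particle density = mass / V_solids = 45.4 / 15.9 = 2.86 g/cm^3

2.86


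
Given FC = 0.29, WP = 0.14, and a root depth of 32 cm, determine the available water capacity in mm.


Step 1: Available water = (FC - WP) * depth * 10
Step 2: AW = (0.29 - 0.14) * 32 * 10
Step 3: AW = 0.15 * 32 * 10
Step 4: AW = 48.0 mm

48.0


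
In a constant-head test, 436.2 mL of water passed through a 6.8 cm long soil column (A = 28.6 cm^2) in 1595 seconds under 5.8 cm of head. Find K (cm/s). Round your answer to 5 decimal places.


Step 1: K = Q * L / (A * t * h)
Step 2: Numerator = 436.2 * 6.8 = 2966.16
Step 3: Denominator = 28.6 * 1595 * 5.8 = 264578.6
Step 4: K = 2966.16 / 264578.6 = 0.01121 cm/s

0.01121


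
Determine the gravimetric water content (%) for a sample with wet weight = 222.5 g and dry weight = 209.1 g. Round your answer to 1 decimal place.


Step 1: Water mass = wet - dry = 222.5 - 209.1 = 13.4 g
Step 2: w = 100 * water mass / dry mass
Step 3: w = 100 * 13.4 / 209.1 = 6.4%

6.4


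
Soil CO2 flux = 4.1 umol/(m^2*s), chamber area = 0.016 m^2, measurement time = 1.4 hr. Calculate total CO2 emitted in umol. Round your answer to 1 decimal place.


Step 1: Convert time to seconds: 1.4 hr * 3600 = 5040.0 s
Step 2: Total = flux * area * time_s
Step 3: Total = 4.1 * 0.016 * 5040.0
Step 4: Total = 330.6 umol

330.6


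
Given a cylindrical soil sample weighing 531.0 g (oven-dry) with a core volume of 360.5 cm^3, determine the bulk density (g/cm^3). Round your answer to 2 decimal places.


Step 1: Identify the formula: BD = dry mass / volume
Step 2: Substitute values: BD = 531.0 / 360.5
Step 3: BD = 1.47 g/cm^3

1.47


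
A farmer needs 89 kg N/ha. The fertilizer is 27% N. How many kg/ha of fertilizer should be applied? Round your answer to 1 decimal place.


Step 1: Fertilizer rate = target N / (N content / 100)
Step 2: Rate = 89 / (27 / 100)
Step 3: Rate = 89 / 0.27
Step 4: Rate = 329.6 kg/ha

329.6


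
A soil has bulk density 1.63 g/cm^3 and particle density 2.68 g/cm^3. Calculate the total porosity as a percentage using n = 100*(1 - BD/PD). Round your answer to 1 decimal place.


Step 1: Formula: n = 100 * (1 - BD / PD)
Step 2: n = 100 * (1 - 1.63 / 2.68)
Step 3: n = 100 * (1 - 0.60821)
Step 4: n = 39.2%

39.2


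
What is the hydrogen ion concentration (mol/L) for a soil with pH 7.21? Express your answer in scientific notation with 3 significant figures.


Step 1: [H+] = 10^(-pH)
Step 2: [H+] = 10^(-7.21)
Step 3: [H+] = 6.17e-08 mol/L

6.17e-08


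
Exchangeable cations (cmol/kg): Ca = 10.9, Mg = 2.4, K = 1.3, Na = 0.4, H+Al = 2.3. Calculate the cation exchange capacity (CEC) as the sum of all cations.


Step 1: CEC = Ca + Mg + K + Na + (H+Al)
Step 2: CEC = 10.9 + 2.4 + 1.3 + 0.4 + 2.3
Step 3: CEC = 17.3 cmol/kg

17.3


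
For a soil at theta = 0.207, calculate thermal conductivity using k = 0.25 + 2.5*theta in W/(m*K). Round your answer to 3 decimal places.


Step 1: k = 0.25 + 2.5 * theta
Step 2: k = 0.25 + 2.5 * 0.207
Step 3: k = 0.25 + 0.518
Step 4: k = 0.768 W/(m*K)

0.768


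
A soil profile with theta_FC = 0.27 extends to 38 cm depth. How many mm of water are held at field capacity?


Step 1: Water (mm) = theta_FC * depth (cm) * 10
Step 2: Water = 0.27 * 38 * 10
Step 3: Water = 102.6 mm

102.6


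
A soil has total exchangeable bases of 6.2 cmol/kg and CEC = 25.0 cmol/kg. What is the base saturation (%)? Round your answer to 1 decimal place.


Step 1: BS = 100 * (sum of bases) / CEC
Step 2: BS = 100 * 6.2 / 25.0
Step 3: BS = 24.8%

24.8


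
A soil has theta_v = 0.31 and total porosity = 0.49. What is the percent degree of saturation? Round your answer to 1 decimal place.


Step 1: S = 100 * theta_v / n
Step 2: S = 100 * 0.31 / 0.49
Step 3: S = 63.3%

63.3


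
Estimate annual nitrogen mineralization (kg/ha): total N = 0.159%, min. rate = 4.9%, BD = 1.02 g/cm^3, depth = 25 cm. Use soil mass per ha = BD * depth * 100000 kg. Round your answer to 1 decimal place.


Step 1: Soil mass per ha = BD * depth * 100000 = 1.02 * 25 * 100000 = 2550000 kg
Step 2: Total N pool = soil mass * N%/100 = 2550000 * 0.159/100 = 4054.5 kg/ha
Step 3: N mineralized = N pool * rate%/100 = 4054.5 * 4.9/100 = 198.7 kg/ha/yr

198.7


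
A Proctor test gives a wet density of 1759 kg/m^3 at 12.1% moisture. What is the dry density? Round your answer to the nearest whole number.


Step 1: Dry density = wet density / (1 + w/100)
Step 2: Dry density = 1759 / (1 + 12.1/100)
Step 3: Dry density = 1759 / 1.121
Step 4: Dry density = 1569 kg/m^3

1569


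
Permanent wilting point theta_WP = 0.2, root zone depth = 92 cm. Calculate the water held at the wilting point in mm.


Step 1: Water (mm) = theta_WP * depth * 10
Step 2: Water = 0.2 * 92 * 10
Step 3: Water = 184.0 mm

184.0


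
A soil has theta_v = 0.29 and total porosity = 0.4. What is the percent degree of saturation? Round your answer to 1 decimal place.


Step 1: S = 100 * theta_v / n
Step 2: S = 100 * 0.29 / 0.4
Step 3: S = 72.5%

72.5


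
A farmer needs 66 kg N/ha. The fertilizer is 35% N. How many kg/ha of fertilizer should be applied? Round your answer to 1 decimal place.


Step 1: Fertilizer rate = target N / (N content / 100)
Step 2: Rate = 66 / (35 / 100)
Step 3: Rate = 66 / 0.35
Step 4: Rate = 188.6 kg/ha

188.6


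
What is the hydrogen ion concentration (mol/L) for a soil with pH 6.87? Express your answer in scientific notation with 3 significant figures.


Step 1: [H+] = 10^(-pH)
Step 2: [H+] = 10^(-6.87)
Step 3: [H+] = 1.35e-07 mol/L

1.35e-07


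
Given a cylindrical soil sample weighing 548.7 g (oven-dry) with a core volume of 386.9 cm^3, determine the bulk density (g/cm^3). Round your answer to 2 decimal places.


Step 1: Identify the formula: BD = dry mass / volume
Step 2: Substitute values: BD = 548.7 / 386.9
Step 3: BD = 1.42 g/cm^3

1.42


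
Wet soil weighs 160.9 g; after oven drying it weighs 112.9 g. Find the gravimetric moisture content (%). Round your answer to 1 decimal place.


Step 1: Water mass = wet - dry = 160.9 - 112.9 = 48.0 g
Step 2: w = 100 * water mass / dry mass
Step 3: w = 100 * 48.0 / 112.9 = 42.5%

42.5


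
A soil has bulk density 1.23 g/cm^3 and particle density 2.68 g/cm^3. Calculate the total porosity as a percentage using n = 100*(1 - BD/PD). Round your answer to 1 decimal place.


Step 1: Formula: n = 100 * (1 - BD / PD)
Step 2: n = 100 * (1 - 1.23 / 2.68)
Step 3: n = 100 * (1 - 0.45896)
Step 4: n = 54.1%

54.1


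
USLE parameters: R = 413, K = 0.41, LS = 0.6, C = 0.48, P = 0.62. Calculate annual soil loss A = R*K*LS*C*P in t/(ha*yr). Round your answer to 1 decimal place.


Step 1: A = R * K * LS * C * P
Step 2: R * K = 413 * 0.41 = 169.33
Step 3: (R*K) * LS = 169.33 * 0.6 = 101.598
Step 4: * C * P = 101.598 * 0.48 * 0.62 = 30.2
Step 5: A = 30.2 t/(ha*yr)

30.2


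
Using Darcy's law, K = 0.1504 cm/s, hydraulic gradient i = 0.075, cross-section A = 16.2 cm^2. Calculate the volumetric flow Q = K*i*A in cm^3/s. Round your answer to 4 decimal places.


Step 1: Apply Darcy's law: Q = K * i * A
Step 2: Q = 0.1504 * 0.075 * 16.2
Step 3: Q = 0.1827 cm^3/s

0.1827


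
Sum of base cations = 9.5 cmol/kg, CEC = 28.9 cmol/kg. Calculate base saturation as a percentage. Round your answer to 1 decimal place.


Step 1: BS = 100 * (sum of bases) / CEC
Step 2: BS = 100 * 9.5 / 28.9
Step 3: BS = 32.9%

32.9


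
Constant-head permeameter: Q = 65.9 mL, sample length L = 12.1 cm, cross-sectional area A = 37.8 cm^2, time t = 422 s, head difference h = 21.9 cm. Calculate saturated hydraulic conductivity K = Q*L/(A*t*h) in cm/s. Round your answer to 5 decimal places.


Step 1: K = Q * L / (A * t * h)
Step 2: Numerator = 65.9 * 12.1 = 797.39
Step 3: Denominator = 37.8 * 422 * 21.9 = 349340.04
Step 4: K = 797.39 / 349340.04 = 0.00228 cm/s

0.00228


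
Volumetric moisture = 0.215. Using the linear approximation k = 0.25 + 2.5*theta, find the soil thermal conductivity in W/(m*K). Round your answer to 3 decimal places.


Step 1: k = 0.25 + 2.5 * theta
Step 2: k = 0.25 + 2.5 * 0.215
Step 3: k = 0.25 + 0.538
Step 4: k = 0.788 W/(m*K)

0.788


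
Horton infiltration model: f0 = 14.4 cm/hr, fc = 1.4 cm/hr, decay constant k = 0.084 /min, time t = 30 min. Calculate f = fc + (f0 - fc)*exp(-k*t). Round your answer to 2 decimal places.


Step 1: f = fc + (f0 - fc) * exp(-k * t)
Step 2: exp(-0.084 * 30) = 0.08046
Step 3: f = 1.4 + (14.4 - 1.4) * 0.08046
Step 4: f = 1.4 + 13.0 * 0.08046
Step 5: f = 2.45 cm/hr

2.45


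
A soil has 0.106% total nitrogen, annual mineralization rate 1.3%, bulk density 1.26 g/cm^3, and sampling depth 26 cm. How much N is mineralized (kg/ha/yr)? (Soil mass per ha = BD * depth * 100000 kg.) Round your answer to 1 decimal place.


Step 1: Soil mass per ha = BD * depth * 100000 = 1.26 * 26 * 100000 = 3276000 kg
Step 2: Total N pool = soil mass * N%/100 = 3276000 * 0.106/100 = 3472.56 kg/ha
Step 3: N mineralized = N pool * rate%/100 = 3472.56 * 1.3/100 = 45.1 kg/ha/yr

45.1


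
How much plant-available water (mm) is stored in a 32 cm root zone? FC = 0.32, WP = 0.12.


Step 1: Available water = (FC - WP) * depth * 10
Step 2: AW = (0.32 - 0.12) * 32 * 10
Step 3: AW = 0.2 * 32 * 10
Step 4: AW = 64.0 mm

64.0


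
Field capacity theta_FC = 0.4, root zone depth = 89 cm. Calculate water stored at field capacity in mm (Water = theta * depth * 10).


Step 1: Water (mm) = theta_FC * depth (cm) * 10
Step 2: Water = 0.4 * 89 * 10
Step 3: Water = 356.0 mm

356.0


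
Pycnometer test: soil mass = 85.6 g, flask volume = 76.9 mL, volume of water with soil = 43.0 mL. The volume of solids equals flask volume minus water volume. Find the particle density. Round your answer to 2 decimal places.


Step 1: Volume of solids = flask volume - water volume with soil
Step 2: V_solids = 76.9 - 43.0 = 33.9 mL
Step 3: Particle density = mass / V_solids = 85.6 / 33.9 = 2.53 g/cm^3

2.53


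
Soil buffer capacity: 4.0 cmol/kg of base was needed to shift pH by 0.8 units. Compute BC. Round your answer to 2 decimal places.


Step 1: BC = change in base / change in pH
Step 2: BC = 4.0 / 0.8
Step 3: BC = 5.0 cmol/(kg*pH unit)

5.0


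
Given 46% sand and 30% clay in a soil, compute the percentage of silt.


Step 1: sand + silt + clay = 100%
Step 2: silt = 100 - sand - clay
Step 3: silt = 100 - 46 - 30
Step 4: silt = 24%

24


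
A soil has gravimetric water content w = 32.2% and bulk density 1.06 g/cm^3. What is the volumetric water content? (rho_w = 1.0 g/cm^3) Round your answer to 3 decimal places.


Step 1: theta = (w / 100) * BD / rho_w
Step 2: theta = (32.2 / 100) * 1.06 / 1.0
Step 3: theta = 0.322 * 1.06
Step 4: theta = 0.341

0.341


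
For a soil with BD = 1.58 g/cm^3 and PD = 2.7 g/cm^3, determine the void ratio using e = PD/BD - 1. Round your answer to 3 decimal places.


Step 1: e = PD / BD - 1
Step 2: e = 2.7 / 1.58 - 1
Step 3: e = 1.70886 - 1
Step 4: e = 0.709

0.709


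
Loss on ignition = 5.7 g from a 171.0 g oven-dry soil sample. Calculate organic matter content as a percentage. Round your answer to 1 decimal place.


Step 1: OM% = 100 * LOI / sample mass
Step 2: OM = 100 * 5.7 / 171.0
Step 3: OM = 3.3%

3.3


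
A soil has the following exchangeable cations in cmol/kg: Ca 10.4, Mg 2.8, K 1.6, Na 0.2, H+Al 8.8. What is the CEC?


Step 1: CEC = Ca + Mg + K + Na + (H+Al)
Step 2: CEC = 10.4 + 2.8 + 1.6 + 0.2 + 8.8
Step 3: CEC = 23.8 cmol/kg

23.8


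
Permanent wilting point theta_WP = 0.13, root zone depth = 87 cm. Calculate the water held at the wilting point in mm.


Step 1: Water (mm) = theta_WP * depth * 10
Step 2: Water = 0.13 * 87 * 10
Step 3: Water = 113.1 mm

113.1


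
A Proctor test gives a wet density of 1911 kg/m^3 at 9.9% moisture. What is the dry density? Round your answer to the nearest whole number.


Step 1: Dry density = wet density / (1 + w/100)
Step 2: Dry density = 1911 / (1 + 9.9/100)
Step 3: Dry density = 1911 / 1.099
Step 4: Dry density = 1739 kg/m^3

1739


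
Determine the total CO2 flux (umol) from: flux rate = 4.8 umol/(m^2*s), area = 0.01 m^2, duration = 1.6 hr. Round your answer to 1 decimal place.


Step 1: Convert time to seconds: 1.6 hr * 3600 = 5760.0 s
Step 2: Total = flux * area * time_s
Step 3: Total = 4.8 * 0.01 * 5760.0
Step 4: Total = 276.5 umol

276.5


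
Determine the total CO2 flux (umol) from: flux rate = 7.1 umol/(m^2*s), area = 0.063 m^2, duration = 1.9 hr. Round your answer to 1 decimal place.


Step 1: Convert time to seconds: 1.9 hr * 3600 = 6840.0 s
Step 2: Total = flux * area * time_s
Step 3: Total = 7.1 * 0.063 * 6840.0
Step 4: Total = 3059.5 umol

3059.5


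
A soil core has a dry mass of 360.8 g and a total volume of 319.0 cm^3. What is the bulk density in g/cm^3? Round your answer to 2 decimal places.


Step 1: Identify the formula: BD = dry mass / volume
Step 2: Substitute values: BD = 360.8 / 319.0
Step 3: BD = 1.13 g/cm^3

1.13


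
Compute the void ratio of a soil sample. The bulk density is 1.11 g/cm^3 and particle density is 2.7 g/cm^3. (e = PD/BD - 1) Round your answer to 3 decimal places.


Step 1: e = PD / BD - 1
Step 2: e = 2.7 / 1.11 - 1
Step 3: e = 2.43243 - 1
Step 4: e = 1.432

1.432


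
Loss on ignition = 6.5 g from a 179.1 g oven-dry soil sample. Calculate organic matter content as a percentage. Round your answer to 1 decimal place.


Step 1: OM% = 100 * LOI / sample mass
Step 2: OM = 100 * 6.5 / 179.1
Step 3: OM = 3.6%

3.6


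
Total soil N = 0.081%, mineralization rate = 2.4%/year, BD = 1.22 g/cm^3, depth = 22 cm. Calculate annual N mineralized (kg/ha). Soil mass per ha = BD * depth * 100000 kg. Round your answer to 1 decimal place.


Step 1: Soil mass per ha = BD * depth * 100000 = 1.22 * 22 * 100000 = 2684000 kg
Step 2: Total N pool = soil mass * N%/100 = 2684000 * 0.081/100 = 2174.04 kg/ha
Step 3: N mineralized = N pool * rate%/100 = 2174.04 * 2.4/100 = 52.2 kg/ha/yr

52.2


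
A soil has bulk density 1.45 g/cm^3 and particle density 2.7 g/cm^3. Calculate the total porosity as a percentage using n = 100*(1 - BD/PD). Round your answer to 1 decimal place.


Step 1: Formula: n = 100 * (1 - BD / PD)
Step 2: n = 100 * (1 - 1.45 / 2.7)
Step 3: n = 100 * (1 - 0.53704)
Step 4: n = 46.3%

46.3


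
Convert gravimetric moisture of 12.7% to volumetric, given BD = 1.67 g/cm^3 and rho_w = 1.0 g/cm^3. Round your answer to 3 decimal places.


Step 1: theta = (w / 100) * BD / rho_w
Step 2: theta = (12.7 / 100) * 1.67 / 1.0
Step 3: theta = 0.127 * 1.67
Step 4: theta = 0.212

0.212


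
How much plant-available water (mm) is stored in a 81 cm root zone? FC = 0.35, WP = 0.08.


Step 1: Available water = (FC - WP) * depth * 10
Step 2: AW = (0.35 - 0.08) * 81 * 10
Step 3: AW = 0.27 * 81 * 10
Step 4: AW = 218.7 mm

218.7


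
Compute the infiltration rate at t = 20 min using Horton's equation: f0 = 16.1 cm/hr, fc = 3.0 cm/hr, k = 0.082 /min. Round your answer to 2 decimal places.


Step 1: f = fc + (f0 - fc) * exp(-k * t)
Step 2: exp(-0.082 * 20) = 0.19398
Step 3: f = 3.0 + (16.1 - 3.0) * 0.19398
Step 4: f = 3.0 + 13.1 * 0.19398
Step 5: f = 5.54 cm/hr

5.54


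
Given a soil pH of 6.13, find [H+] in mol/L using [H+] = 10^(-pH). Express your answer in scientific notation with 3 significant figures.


Step 1: [H+] = 10^(-pH)
Step 2: [H+] = 10^(-6.13)
Step 3: [H+] = 7.41e-07 mol/L

7.41e-07


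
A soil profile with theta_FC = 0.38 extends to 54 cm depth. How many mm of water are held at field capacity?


Step 1: Water (mm) = theta_FC * depth (cm) * 10
Step 2: Water = 0.38 * 54 * 10
Step 3: Water = 205.2 mm

205.2


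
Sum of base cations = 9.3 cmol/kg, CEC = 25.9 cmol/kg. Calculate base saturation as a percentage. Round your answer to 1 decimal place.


Step 1: BS = 100 * (sum of bases) / CEC
Step 2: BS = 100 * 9.3 / 25.9
Step 3: BS = 35.9%

35.9


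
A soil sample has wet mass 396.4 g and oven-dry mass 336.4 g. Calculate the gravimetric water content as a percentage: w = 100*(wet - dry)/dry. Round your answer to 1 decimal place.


Step 1: Water mass = wet - dry = 396.4 - 336.4 = 60.0 g
Step 2: w = 100 * water mass / dry mass
Step 3: w = 100 * 60.0 / 336.4 = 17.8%

17.8


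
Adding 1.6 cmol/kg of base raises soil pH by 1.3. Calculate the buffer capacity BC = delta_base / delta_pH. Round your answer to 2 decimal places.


Step 1: BC = change in base / change in pH
Step 2: BC = 1.6 / 1.3
Step 3: BC = 1.23 cmol/(kg*pH unit)

1.23


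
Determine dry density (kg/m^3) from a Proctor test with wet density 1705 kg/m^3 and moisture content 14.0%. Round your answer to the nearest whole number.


Step 1: Dry density = wet density / (1 + w/100)
Step 2: Dry density = 1705 / (1 + 14.0/100)
Step 3: Dry density = 1705 / 1.14
Step 4: Dry density = 1496 kg/m^3

1496


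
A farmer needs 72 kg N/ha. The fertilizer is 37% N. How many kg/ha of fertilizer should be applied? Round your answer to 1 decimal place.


Step 1: Fertilizer rate = target N / (N content / 100)
Step 2: Rate = 72 / (37 / 100)
Step 3: Rate = 72 / 0.37
Step 4: Rate = 194.6 kg/ha

194.6


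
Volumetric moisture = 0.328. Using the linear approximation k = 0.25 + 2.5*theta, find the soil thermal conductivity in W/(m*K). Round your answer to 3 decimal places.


Step 1: k = 0.25 + 2.5 * theta
Step 2: k = 0.25 + 2.5 * 0.328
Step 3: k = 0.25 + 0.82
Step 4: k = 1.07 W/(m*K)

1.07


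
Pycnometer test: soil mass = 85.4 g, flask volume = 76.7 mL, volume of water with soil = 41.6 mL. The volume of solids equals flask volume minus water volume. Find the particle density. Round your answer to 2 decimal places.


Step 1: Volume of solids = flask volume - water volume with soil
Step 2: V_solids = 76.7 - 41.6 = 35.1 mL
Step 3: Particle density = mass / V_solids = 85.4 / 35.1 = 2.43 g/cm^3

2.43


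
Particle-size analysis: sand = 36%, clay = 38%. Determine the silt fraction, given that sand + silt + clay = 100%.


Step 1: sand + silt + clay = 100%
Step 2: silt = 100 - sand - clay
Step 3: silt = 100 - 36 - 38
Step 4: silt = 26%

26


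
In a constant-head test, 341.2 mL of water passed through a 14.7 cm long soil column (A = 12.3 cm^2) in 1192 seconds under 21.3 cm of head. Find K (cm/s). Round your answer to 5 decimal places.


Step 1: K = Q * L / (A * t * h)
Step 2: Numerator = 341.2 * 14.7 = 5015.64
Step 3: Denominator = 12.3 * 1192 * 21.3 = 312292.08
Step 4: K = 5015.64 / 312292.08 = 0.01606 cm/s

0.01606


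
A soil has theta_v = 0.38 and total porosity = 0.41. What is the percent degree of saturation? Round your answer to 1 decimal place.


Step 1: S = 100 * theta_v / n
Step 2: S = 100 * 0.38 / 0.41
Step 3: S = 92.7%

92.7


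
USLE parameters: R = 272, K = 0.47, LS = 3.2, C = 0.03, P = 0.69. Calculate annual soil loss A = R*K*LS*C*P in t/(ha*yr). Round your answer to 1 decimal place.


Step 1: A = R * K * LS * C * P
Step 2: R * K = 272 * 0.47 = 127.84
Step 3: (R*K) * LS = 127.84 * 3.2 = 409.088
Step 4: * C * P = 409.088 * 0.03 * 0.69 = 8.5
Step 5: A = 8.5 t/(ha*yr)

8.5


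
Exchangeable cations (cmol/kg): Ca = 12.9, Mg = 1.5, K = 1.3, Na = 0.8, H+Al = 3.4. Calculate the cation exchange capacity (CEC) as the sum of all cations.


Step 1: CEC = Ca + Mg + K + Na + (H+Al)
Step 2: CEC = 12.9 + 1.5 + 1.3 + 0.8 + 3.4
Step 3: CEC = 19.9 cmol/kg

19.9


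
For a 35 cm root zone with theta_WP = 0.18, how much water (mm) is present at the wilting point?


Step 1: Water (mm) = theta_WP * depth * 10
Step 2: Water = 0.18 * 35 * 10
Step 3: Water = 63.0 mm

63.0


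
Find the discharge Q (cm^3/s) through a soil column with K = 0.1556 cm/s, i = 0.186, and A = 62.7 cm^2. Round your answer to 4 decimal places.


Step 1: Apply Darcy's law: Q = K * i * A
Step 2: Q = 0.1556 * 0.186 * 62.7
Step 3: Q = 1.8146 cm^3/s

1.8146


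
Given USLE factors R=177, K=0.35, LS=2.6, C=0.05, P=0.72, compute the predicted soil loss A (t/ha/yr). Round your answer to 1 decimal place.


Step 1: A = R * K * LS * C * P
Step 2: R * K = 177 * 0.35 = 61.95
Step 3: (R*K) * LS = 61.95 * 2.6 = 161.07
Step 4: * C * P = 161.07 * 0.05 * 0.72 = 5.8
Step 5: A = 5.8 t/(ha*yr)

5.8


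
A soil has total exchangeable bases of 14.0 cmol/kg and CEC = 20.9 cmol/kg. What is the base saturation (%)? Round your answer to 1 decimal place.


Step 1: BS = 100 * (sum of bases) / CEC
Step 2: BS = 100 * 14.0 / 20.9
Step 3: BS = 67.0%

67.0


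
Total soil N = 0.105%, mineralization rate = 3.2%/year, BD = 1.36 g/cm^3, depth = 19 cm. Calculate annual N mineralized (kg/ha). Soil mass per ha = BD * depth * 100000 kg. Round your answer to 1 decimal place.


Step 1: Soil mass per ha = BD * depth * 100000 = 1.36 * 19 * 100000 = 2584000 kg
Step 2: Total N pool = soil mass * N%/100 = 2584000 * 0.105/100 = 2713.2 kg/ha
Step 3: N mineralized = N pool * rate%/100 = 2713.2 * 3.2/100 = 86.8 kg/ha/yr

86.8


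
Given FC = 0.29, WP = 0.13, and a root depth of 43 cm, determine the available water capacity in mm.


Step 1: Available water = (FC - WP) * depth * 10
Step 2: AW = (0.29 - 0.13) * 43 * 10
Step 3: AW = 0.16 * 43 * 10
Step 4: AW = 68.8 mm

68.8


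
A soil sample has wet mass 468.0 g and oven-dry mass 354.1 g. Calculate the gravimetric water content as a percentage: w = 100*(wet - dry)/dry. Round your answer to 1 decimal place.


Step 1: Water mass = wet - dry = 468.0 - 354.1 = 113.9 g
Step 2: w = 100 * water mass / dry mass
Step 3: w = 100 * 113.9 / 354.1 = 32.2%

32.2


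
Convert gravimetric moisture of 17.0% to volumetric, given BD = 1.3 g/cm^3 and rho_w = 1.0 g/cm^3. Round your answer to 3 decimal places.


Step 1: theta = (w / 100) * BD / rho_w
Step 2: theta = (17.0 / 100) * 1.3 / 1.0
Step 3: theta = 0.17 * 1.3
Step 4: theta = 0.221

0.221


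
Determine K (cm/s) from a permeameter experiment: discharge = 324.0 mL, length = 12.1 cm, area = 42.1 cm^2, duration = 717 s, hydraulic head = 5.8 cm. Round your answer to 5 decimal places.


Step 1: K = Q * L / (A * t * h)
Step 2: Numerator = 324.0 * 12.1 = 3920.4
Step 3: Denominator = 42.1 * 717 * 5.8 = 175077.06
Step 4: K = 3920.4 / 175077.06 = 0.02239 cm/s

0.02239


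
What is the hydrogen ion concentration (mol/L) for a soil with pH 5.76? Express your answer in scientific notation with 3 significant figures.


Step 1: [H+] = 10^(-pH)
Step 2: [H+] = 10^(-5.76)
Step 3: [H+] = 1.74e-06 mol/L

1.74e-06


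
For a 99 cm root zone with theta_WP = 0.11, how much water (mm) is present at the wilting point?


Step 1: Water (mm) = theta_WP * depth * 10
Step 2: Water = 0.11 * 99 * 10
Step 3: Water = 108.9 mm

108.9


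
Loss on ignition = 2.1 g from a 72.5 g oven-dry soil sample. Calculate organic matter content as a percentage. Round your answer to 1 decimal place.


Step 1: OM% = 100 * LOI / sample mass
Step 2: OM = 100 * 2.1 / 72.5
Step 3: OM = 2.9%

2.9


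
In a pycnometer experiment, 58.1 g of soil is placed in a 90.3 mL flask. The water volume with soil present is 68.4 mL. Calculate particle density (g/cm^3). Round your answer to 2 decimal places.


Step 1: Volume of solids = flask volume - water volume with soil
Step 2: V_solids = 90.3 - 68.4 = 21.9 mL
Step 3: Particle density = mass / V_solids = 58.1 / 21.9 = 2.65 g/cm^3

2.65


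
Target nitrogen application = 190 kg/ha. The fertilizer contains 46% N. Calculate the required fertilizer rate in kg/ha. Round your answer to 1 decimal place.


Step 1: Fertilizer rate = target N / (N content / 100)
Step 2: Rate = 190 / (46 / 100)
Step 3: Rate = 190 / 0.46
Step 4: Rate = 413.0 kg/ha

413.0


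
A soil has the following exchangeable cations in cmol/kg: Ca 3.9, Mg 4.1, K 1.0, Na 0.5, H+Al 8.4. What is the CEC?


Step 1: CEC = Ca + Mg + K + Na + (H+Al)
Step 2: CEC = 3.9 + 4.1 + 1.0 + 0.5 + 8.4
Step 3: CEC = 17.9 cmol/kg

17.9


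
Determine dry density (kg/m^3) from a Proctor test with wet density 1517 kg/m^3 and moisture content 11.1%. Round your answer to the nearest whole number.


Step 1: Dry density = wet density / (1 + w/100)
Step 2: Dry density = 1517 / (1 + 11.1/100)
Step 3: Dry density = 1517 / 1.111
Step 4: Dry density = 1365 kg/m^3

1365


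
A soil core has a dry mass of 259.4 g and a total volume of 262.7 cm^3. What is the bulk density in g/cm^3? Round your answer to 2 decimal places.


Step 1: Identify the formula: BD = dry mass / volume
Step 2: Substitute values: BD = 259.4 / 262.7
Step 3: BD = 0.99 g/cm^3

0.99


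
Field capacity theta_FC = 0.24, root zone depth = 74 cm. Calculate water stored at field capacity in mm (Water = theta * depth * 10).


Step 1: Water (mm) = theta_FC * depth (cm) * 10
Step 2: Water = 0.24 * 74 * 10
Step 3: Water = 177.6 mm

177.6


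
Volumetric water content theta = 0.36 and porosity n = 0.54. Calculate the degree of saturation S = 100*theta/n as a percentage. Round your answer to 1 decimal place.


Step 1: S = 100 * theta_v / n
Step 2: S = 100 * 0.36 / 0.54
Step 3: S = 66.7%

66.7


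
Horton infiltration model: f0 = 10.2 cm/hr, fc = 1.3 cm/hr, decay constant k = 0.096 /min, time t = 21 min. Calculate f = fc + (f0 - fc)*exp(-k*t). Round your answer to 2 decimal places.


Step 1: f = fc + (f0 - fc) * exp(-k * t)
Step 2: exp(-0.096 * 21) = 0.133187
Step 3: f = 1.3 + (10.2 - 1.3) * 0.133187
Step 4: f = 1.3 + 8.9 * 0.133187
Step 5: f = 2.49 cm/hr

2.49


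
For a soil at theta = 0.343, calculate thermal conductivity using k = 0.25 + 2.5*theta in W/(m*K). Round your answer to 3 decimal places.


Step 1: k = 0.25 + 2.5 * theta
Step 2: k = 0.25 + 2.5 * 0.343
Step 3: k = 0.25 + 0.858
Step 4: k = 1.108 W/(m*K)

1.108


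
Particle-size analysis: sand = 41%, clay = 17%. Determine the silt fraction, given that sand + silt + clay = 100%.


Step 1: sand + silt + clay = 100%
Step 2: silt = 100 - sand - clay
Step 3: silt = 100 - 41 - 17
Step 4: silt = 42%

42


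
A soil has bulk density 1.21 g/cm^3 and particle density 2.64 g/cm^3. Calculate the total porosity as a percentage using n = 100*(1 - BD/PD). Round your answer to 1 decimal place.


Step 1: Formula: n = 100 * (1 - BD / PD)
Step 2: n = 100 * (1 - 1.21 / 2.64)
Step 3: n = 100 * (1 - 0.45833)
Step 4: n = 54.2%

54.2


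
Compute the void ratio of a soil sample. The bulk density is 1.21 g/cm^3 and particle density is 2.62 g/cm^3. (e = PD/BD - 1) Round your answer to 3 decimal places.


Step 1: e = PD / BD - 1
Step 2: e = 2.62 / 1.21 - 1
Step 3: e = 2.16529 - 1
Step 4: e = 1.165

1.165


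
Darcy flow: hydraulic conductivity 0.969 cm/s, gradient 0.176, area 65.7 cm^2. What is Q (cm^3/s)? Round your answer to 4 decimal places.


Step 1: Apply Darcy's law: Q = K * i * A
Step 2: Q = 0.969 * 0.176 * 65.7
Step 3: Q = 11.2047 cm^3/s

11.2047


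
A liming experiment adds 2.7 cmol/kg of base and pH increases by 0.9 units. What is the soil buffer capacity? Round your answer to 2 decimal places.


Step 1: BC = change in base / change in pH
Step 2: BC = 2.7 / 0.9
Step 3: BC = 3.0 cmol/(kg*pH unit)

3.0


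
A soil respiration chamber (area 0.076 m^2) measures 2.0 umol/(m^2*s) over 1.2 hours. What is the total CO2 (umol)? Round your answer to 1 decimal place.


Step 1: Convert time to seconds: 1.2 hr * 3600 = 4320.0 s
Step 2: Total = flux * area * time_s
Step 3: Total = 2.0 * 0.076 * 4320.0
Step 4: Total = 656.6 umol

656.6


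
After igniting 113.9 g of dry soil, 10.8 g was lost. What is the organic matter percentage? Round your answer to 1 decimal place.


Step 1: OM% = 100 * LOI / sample mass
Step 2: OM = 100 * 10.8 / 113.9
Step 3: OM = 9.5%

9.5


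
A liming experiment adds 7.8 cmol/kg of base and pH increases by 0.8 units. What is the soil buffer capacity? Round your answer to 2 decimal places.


Step 1: BC = change in base / change in pH
Step 2: BC = 7.8 / 0.8
Step 3: BC = 9.75 cmol/(kg*pH unit)

9.75


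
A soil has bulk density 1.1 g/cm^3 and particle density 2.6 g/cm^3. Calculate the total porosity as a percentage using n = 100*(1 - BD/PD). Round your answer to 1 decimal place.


Step 1: Formula: n = 100 * (1 - BD / PD)
Step 2: n = 100 * (1 - 1.1 / 2.6)
Step 3: n = 100 * (1 - 0.42308)
Step 4: n = 57.7%

57.7


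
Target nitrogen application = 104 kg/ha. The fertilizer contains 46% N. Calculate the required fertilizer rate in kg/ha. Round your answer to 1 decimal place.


Step 1: Fertilizer rate = target N / (N content / 100)
Step 2: Rate = 104 / (46 / 100)
Step 3: Rate = 104 / 0.46
Step 4: Rate = 226.1 kg/ha

226.1


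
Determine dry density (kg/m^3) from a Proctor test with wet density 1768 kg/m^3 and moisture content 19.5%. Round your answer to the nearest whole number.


Step 1: Dry density = wet density / (1 + w/100)
Step 2: Dry density = 1768 / (1 + 19.5/100)
Step 3: Dry density = 1768 / 1.195
Step 4: Dry density = 1479 kg/m^3

1479


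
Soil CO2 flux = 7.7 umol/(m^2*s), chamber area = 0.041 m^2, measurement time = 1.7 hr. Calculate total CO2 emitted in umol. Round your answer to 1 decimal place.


Step 1: Convert time to seconds: 1.7 hr * 3600 = 6120.0 s
Step 2: Total = flux * area * time_s
Step 3: Total = 7.7 * 0.041 * 6120.0
Step 4: Total = 1932.1 umol

1932.1


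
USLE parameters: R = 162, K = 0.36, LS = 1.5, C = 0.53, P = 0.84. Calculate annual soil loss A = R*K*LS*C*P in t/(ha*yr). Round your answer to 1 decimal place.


Step 1: A = R * K * LS * C * P
Step 2: R * K = 162 * 0.36 = 58.32
Step 3: (R*K) * LS = 58.32 * 1.5 = 87.48
Step 4: * C * P = 87.48 * 0.53 * 0.84 = 38.9
Step 5: A = 38.9 t/(ha*yr)

38.9


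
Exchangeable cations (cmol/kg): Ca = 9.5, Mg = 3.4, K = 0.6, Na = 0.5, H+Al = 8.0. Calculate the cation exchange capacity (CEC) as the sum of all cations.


Step 1: CEC = Ca + Mg + K + Na + (H+Al)
Step 2: CEC = 9.5 + 3.4 + 0.6 + 0.5 + 8.0
Step 3: CEC = 22.0 cmol/kg

22.0


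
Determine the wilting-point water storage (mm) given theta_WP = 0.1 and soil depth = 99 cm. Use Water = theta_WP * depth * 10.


Step 1: Water (mm) = theta_WP * depth * 10
Step 2: Water = 0.1 * 99 * 10
Step 3: Water = 99.0 mm

99.0


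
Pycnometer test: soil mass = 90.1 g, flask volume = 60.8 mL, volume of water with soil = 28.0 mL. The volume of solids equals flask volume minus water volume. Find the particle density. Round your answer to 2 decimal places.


Step 1: Volume of solids = flask volume - water volume with soil
Step 2: V_solids = 60.8 - 28.0 = 32.8 mL
Step 3: Particle density = mass / V_solids = 90.1 / 32.8 = 2.75 g/cm^3

2.75


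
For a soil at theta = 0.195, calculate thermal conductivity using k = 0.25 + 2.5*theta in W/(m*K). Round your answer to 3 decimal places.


Step 1: k = 0.25 + 2.5 * theta
Step 2: k = 0.25 + 2.5 * 0.195
Step 3: k = 0.25 + 0.488
Step 4: k = 0.738 W/(m*K)

0.738


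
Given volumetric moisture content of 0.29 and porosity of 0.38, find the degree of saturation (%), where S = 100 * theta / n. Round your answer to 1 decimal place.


Step 1: S = 100 * theta_v / n
Step 2: S = 100 * 0.29 / 0.38
Step 3: S = 76.3%

76.3


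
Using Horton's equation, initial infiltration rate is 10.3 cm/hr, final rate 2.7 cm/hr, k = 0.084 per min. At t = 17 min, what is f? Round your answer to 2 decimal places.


Step 1: f = fc + (f0 - fc) * exp(-k * t)
Step 2: exp(-0.084 * 17) = 0.239788
Step 3: f = 2.7 + (10.3 - 2.7) * 0.239788
Step 4: f = 2.7 + 7.6 * 0.239788
Step 5: f = 4.52 cm/hr

4.52


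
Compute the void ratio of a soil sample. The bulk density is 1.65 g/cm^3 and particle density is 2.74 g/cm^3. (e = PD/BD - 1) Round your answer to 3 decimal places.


Step 1: e = PD / BD - 1
Step 2: e = 2.74 / 1.65 - 1
Step 3: e = 1.66061 - 1
Step 4: e = 0.661

0.661


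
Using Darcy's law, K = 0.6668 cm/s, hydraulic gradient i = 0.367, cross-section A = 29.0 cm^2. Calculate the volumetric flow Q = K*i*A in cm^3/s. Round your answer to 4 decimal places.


Step 1: Apply Darcy's law: Q = K * i * A
Step 2: Q = 0.6668 * 0.367 * 29.0
Step 3: Q = 7.0968 cm^3/s

7.0968


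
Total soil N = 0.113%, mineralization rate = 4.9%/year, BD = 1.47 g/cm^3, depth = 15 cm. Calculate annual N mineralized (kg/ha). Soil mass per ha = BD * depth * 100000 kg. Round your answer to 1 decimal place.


Step 1: Soil mass per ha = BD * depth * 100000 = 1.47 * 15 * 100000 = 2205000 kg
Step 2: Total N pool = soil mass * N%/100 = 2205000 * 0.113/100 = 2491.65 kg/ha
Step 3: N mineralized = N pool * rate%/100 = 2491.65 * 4.9/100 = 122.1 kg/ha/yr

122.1


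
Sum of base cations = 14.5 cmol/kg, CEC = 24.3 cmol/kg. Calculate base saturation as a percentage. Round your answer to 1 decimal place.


Step 1: BS = 100 * (sum of bases) / CEC
Step 2: BS = 100 * 14.5 / 24.3
Step 3: BS = 59.7%

59.7


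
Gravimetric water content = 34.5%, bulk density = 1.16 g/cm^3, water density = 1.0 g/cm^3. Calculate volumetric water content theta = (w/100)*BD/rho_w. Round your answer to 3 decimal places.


Step 1: theta = (w / 100) * BD / rho_w
Step 2: theta = (34.5 / 100) * 1.16 / 1.0
Step 3: theta = 0.345 * 1.16
Step 4: theta = 0.4

0.4


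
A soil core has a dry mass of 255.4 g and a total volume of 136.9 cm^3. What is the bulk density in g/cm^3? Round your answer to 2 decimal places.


Step 1: Identify the formula: BD = dry mass / volume
Step 2: Substitute values: BD = 255.4 / 136.9
Step 3: BD = 1.87 g/cm^3

1.87


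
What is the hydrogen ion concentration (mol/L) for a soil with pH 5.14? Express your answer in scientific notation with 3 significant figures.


Step 1: [H+] = 10^(-pH)
Step 2: [H+] = 10^(-5.14)
Step 3: [H+] = 7.24e-06 mol/L

7.24e-06


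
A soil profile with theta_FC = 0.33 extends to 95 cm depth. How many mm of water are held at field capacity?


Step 1: Water (mm) = theta_FC * depth (cm) * 10
Step 2: Water = 0.33 * 95 * 10
Step 3: Water = 313.5 mm

313.5


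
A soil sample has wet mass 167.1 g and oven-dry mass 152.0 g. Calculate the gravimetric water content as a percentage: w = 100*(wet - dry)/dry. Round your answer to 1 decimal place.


Step 1: Water mass = wet - dry = 167.1 - 152.0 = 15.1 g
Step 2: w = 100 * water mass / dry mass
Step 3: w = 100 * 15.1 / 152.0 = 9.9%

9.9


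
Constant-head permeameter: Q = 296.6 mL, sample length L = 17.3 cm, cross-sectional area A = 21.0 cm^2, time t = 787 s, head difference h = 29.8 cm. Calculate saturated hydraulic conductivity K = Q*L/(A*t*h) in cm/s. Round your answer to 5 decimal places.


Step 1: K = Q * L / (A * t * h)
Step 2: Numerator = 296.6 * 17.3 = 5131.18
Step 3: Denominator = 21.0 * 787 * 29.8 = 492504.6
Step 4: K = 5131.18 / 492504.6 = 0.01042 cm/s

0.01042


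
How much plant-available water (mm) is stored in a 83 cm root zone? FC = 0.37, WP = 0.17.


Step 1: Available water = (FC - WP) * depth * 10
Step 2: AW = (0.37 - 0.17) * 83 * 10
Step 3: AW = 0.2 * 83 * 10
Step 4: AW = 166.0 mm

166.0


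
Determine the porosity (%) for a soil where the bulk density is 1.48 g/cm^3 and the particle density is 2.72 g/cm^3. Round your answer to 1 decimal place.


Step 1: Formula: n = 100 * (1 - BD / PD)
Step 2: n = 100 * (1 - 1.48 / 2.72)
Step 3: n = 100 * (1 - 0.54412)
Step 4: n = 45.6%

45.6


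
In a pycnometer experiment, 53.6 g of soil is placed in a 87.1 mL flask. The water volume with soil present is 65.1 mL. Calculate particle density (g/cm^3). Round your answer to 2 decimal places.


Step 1: Volume of solids = flask volume - water volume with soil
Step 2: V_solids = 87.1 - 65.1 = 22.0 mL
Step 3: Particle density = mass / V_solids = 53.6 / 22.0 = 2.44 g/cm^3

2.44


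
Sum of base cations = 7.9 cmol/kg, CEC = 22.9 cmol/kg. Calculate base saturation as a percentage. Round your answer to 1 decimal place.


Step 1: BS = 100 * (sum of bases) / CEC
Step 2: BS = 100 * 7.9 / 22.9
Step 3: BS = 34.5%

34.5


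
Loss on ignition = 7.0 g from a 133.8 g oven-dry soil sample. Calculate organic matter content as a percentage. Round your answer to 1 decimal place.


Step 1: OM% = 100 * LOI / sample mass
Step 2: OM = 100 * 7.0 / 133.8
Step 3: OM = 5.2%

5.2


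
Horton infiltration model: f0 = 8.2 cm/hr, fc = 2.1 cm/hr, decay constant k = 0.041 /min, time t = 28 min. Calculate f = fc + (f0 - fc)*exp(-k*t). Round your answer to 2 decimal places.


Step 1: f = fc + (f0 - fc) * exp(-k * t)
Step 2: exp(-0.041 * 28) = 0.317271
Step 3: f = 2.1 + (8.2 - 2.1) * 0.317271
Step 4: f = 2.1 + 6.1 * 0.317271
Step 5: f = 4.04 cm/hr

4.04


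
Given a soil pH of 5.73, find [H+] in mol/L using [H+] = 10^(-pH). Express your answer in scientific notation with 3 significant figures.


Step 1: [H+] = 10^(-pH)
Step 2: [H+] = 10^(-5.73)
Step 3: [H+] = 1.86e-06 mol/L

1.86e-06


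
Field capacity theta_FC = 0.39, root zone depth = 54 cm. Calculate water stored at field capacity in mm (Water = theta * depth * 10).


Step 1: Water (mm) = theta_FC * depth (cm) * 10
Step 2: Water = 0.39 * 54 * 10
Step 3: Water = 210.6 mm

210.6


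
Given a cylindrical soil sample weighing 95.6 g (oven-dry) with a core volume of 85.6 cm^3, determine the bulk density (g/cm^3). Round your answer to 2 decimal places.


Step 1: Identify the formula: BD = dry mass / volume
Step 2: Substitute values: BD = 95.6 / 85.6
Step 3: BD = 1.12 g/cm^3

1.12


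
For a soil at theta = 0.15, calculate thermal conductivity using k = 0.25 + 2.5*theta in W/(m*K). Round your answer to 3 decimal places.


Step 1: k = 0.25 + 2.5 * theta
Step 2: k = 0.25 + 2.5 * 0.15
Step 3: k = 0.25 + 0.375
Step 4: k = 0.625 W/(m*K)

0.625


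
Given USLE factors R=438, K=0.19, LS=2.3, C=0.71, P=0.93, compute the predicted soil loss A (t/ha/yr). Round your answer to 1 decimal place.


Step 1: A = R * K * LS * C * P
Step 2: R * K = 438 * 0.19 = 83.22
Step 3: (R*K) * LS = 83.22 * 2.3 = 191.406
Step 4: * C * P = 191.406 * 0.71 * 0.93 = 126.4
Step 5: A = 126.4 t/(ha*yr)

126.4


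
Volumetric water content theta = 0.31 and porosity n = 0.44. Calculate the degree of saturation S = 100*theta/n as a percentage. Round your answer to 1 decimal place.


Step 1: S = 100 * theta_v / n
Step 2: S = 100 * 0.31 / 0.44
Step 3: S = 70.5%

70.5


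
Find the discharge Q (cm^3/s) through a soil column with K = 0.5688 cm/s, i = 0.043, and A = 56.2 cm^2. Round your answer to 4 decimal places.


Step 1: Apply Darcy's law: Q = K * i * A
Step 2: Q = 0.5688 * 0.043 * 56.2
Step 3: Q = 1.3746 cm^3/s

1.3746
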